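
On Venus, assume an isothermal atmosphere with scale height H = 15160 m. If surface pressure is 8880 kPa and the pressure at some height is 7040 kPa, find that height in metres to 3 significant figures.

z ≈ 3520 m

Invert the barometric formula: z = H ln(P₀/P).
P₀/P = 8880/7040 = 1.2614; ln(1.2614) = 0.23222.
z = 15160 × 0.23222 = 3520.5 m.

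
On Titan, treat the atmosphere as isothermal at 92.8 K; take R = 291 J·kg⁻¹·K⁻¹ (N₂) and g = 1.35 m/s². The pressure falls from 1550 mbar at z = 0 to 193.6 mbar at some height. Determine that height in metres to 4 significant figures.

z ≈ 41610 m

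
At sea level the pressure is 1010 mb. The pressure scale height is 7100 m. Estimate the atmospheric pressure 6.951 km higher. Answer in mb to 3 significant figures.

P ≈ 379 mb

Barometric formula: P = P₀ exp(−z/H).
z/H = 6951.0/7100.0 = 0.97901; exp(−0.97901) = 0.37568.
P = 1010 × 0.37568 = 379.44 mb.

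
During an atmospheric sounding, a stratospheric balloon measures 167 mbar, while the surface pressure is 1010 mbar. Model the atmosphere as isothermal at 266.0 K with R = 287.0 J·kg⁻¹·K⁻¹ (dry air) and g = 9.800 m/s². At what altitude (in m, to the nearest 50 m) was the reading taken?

Scale height: H = RT/g = 287.0 × 266.0 / 9.800 = 7790.0 m.
Invert the barometric formula: z = H ln(P₀/P).
P₀/P = 1010/167 = 6.0479; ln(6.0479) = 1.7997.
z = 7790.0 × 1.7997 = 14020 m.

z ≈ 14000 m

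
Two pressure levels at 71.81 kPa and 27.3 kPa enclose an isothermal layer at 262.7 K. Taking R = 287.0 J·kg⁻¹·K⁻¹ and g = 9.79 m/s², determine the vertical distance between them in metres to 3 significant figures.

Hypsometric equation: Δz = (R T̄/g) ln(P₁/P₂).
R T̄/g = 287.0 × 262.7 / 9.79 = 7701.2 m.
ln(71.81/27.3) = ln(2.6304) = 0.96714.
Δz = 7701.2 × 0.96714 = 7448.1 m.

Δz ≈ 7450 m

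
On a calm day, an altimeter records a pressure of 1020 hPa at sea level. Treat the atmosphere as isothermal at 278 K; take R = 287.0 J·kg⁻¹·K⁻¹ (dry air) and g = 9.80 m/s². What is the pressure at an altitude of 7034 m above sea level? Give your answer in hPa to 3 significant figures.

P ≈ 430 hPa

Scale height: H = RT/g = 287.0 × 278 / 9.80 = 8141.4 m.
Barometric formula: P = P₀ exp(−z/H).
z/H = 7034.0/8141.4 = 0.86398; exp(−0.86398) = 0.42148.
P = 1020 × 0.42148 = 429.91 hPa.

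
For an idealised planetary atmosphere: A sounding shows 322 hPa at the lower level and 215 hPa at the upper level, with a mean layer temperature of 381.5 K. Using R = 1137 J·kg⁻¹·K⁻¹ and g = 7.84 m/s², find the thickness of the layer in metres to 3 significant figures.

Δz ≈ 22300 m

Hypsometric equation: Δz = (R T̄/g) ln(P₁/P₂).
R T̄/g = 1137 × 381.5 / 7.84 = 55327 m.
ln(322/215) = ln(1.4977) = 0.40393.
Δz = 55327 × 0.40393 = 22348 m.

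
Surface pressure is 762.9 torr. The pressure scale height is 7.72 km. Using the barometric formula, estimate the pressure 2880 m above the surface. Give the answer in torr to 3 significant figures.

P ≈ 525 torr

Barometric formula: P = P₀ exp(−z/H).
z/H = 2880.0/7720.0 = 0.37306; exp(−0.37306) = 0.68862.
P = 762.9 × 0.68862 = 525.35 torr.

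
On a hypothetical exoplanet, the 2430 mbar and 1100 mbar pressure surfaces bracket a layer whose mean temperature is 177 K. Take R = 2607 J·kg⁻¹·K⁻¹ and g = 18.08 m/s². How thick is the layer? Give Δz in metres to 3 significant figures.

Hypsometric equation: Δz = (R T̄/g) ln(P₁/P₂).
R T̄/g = 2607 × 177 / 18.08 = 25522 m.
ln(2430/1100) = ln(2.2091) = 0.79259.
Δz = 25522 × 0.79259 = 20228 m.

Δz ≈ 20200 m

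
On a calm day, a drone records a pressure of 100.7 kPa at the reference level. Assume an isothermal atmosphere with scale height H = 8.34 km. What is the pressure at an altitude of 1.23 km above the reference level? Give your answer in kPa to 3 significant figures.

P ≈ 86.9 kPa

Barometric formula: P = P₀ exp(−z/H).
z/H = 1230.0/8340.0 = 0.14748; exp(−0.14748) = 0.86288.
P = 100.7 × 0.86288 = 86.892 kPa.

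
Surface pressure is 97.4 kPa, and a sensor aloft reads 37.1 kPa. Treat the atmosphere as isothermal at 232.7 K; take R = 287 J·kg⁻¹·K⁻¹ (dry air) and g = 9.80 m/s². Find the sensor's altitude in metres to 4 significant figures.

Scale height: H = RT/g = 287 × 232.7 / 9.80 = 6814.8 m.
Invert the barometric formula: z = H ln(P₀/P).
P₀/P = 97.4/37.1 = 2.6253; ln(2.6253) = 0.96520.
z = 6814.8 × 0.96520 = 6577.6 m.

z ≈ 6578 m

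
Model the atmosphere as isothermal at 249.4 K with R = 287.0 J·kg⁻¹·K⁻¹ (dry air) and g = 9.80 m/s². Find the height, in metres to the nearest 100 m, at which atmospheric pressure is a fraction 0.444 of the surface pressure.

Scale height: H = RT/g = 287.0 × 249.4 / 9.80 = 7303.9 m.
Set P/P₀ = exp(−z/H) = 0.444, so z = −H ln(0.444).
−ln(0.444) = 0.81193; z = 7303.9 × 0.81193 = 5930.3 m.

z ≈ 5900 m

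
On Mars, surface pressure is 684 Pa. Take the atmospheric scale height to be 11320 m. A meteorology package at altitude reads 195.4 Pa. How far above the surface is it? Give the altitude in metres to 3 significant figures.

z ≈ 14200 m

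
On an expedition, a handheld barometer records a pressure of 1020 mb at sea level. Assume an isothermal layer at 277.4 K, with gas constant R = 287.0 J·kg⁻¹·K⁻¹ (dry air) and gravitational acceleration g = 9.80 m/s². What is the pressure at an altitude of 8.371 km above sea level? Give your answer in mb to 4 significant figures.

Scale height: H = RT/g = 287.0 × 277.4 / 9.80 = 8123.9 m.
Barometric formula: P = P₀ exp(−z/H).
z/H = 8371.0/8123.9 = 1.0304; exp(−1.0304) = 0.35686.
P = 1020 × 0.35686 = 364.00 mb.

P ≈ 364.0 mb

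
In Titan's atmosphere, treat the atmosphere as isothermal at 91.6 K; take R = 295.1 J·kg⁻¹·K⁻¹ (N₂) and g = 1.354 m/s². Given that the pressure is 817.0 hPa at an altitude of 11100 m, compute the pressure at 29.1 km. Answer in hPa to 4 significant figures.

Scale height: H = RT/g = 295.1 × 91.6 / 1.354 = 19964 m.
Between two levels, P₂ = P₁ exp(−Δz/H) with Δz = z₂ − z₁.
Δz = 29100 − 11100 = 18000 m; Δz/H = 18000/19964 = 0.90162.
P₂ = 817.0 × exp(−0.90162) = 817.0 × 0.40591 = 331.63 hPa.

P ≈ 331.6 hPa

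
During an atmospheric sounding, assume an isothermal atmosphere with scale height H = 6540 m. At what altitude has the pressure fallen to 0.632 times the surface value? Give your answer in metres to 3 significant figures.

Set P/P₀ = exp(−z/H) = 0.632, so z = −H ln(0.632).
−ln(0.632) = 0.45887; z = 6540.0 × 0.45887 = 3001.0 m.

z ≈ 3000 m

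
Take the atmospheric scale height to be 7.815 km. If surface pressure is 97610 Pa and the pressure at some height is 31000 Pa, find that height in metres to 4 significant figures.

Invert the barometric formula: z = H ln(P₀/P).
P₀/P = 97610/31000 = 3.1487; ln(3.1487) = 1.1470.
z = 7815.0 × 1.1470 = 8963.8 m.

z ≈ 8964 m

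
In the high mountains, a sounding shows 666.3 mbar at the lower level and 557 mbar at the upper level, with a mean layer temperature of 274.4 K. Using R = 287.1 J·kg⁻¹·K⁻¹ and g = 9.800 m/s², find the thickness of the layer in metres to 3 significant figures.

Hypsometric equation: Δz = (R T̄/g) ln(P₁/P₂).
R T̄/g = 287.1 × 274.4 / 9.800 = 8038.8 m.
ln(666.3/557) = ln(1.1962) = 0.17915.
Δz = 8038.8 × 0.17915 = 1440.2 m.

Δz ≈ 1440 m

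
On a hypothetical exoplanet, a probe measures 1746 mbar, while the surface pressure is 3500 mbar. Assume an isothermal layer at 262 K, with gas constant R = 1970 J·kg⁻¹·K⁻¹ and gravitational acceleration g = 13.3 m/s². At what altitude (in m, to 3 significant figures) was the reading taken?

z ≈ 27000 m

Scale height: H = RT/g = 1970 × 262 / 13.3 = 38808 m.
Invert the barometric formula: z = H ln(P₀/P).
P₀/P = 3500/1746 = 2.0046; ln(2.0046) = 0.69544.
z = 38808 × 0.69544 = 26989 m.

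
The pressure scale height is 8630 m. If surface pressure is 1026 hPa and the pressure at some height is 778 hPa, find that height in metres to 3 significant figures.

Invert the barometric formula: z = H ln(P₀/P).
P₀/P = 1026/778 = 1.3188; ln(1.3188) = 0.27672.
z = 8630.0 × 0.27672 = 2388.1 m.

z ≈ 2390 m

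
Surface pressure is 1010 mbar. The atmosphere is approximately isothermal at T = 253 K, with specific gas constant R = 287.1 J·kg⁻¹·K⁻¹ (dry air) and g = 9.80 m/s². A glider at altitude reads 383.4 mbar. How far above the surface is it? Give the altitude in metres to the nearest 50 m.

z ≈ 7200 m

Scale height: H = RT/g = 287.1 × 253 / 9.80 = 7411.9 m.
Invert the barometric formula: z = H ln(P₀/P).
P₀/P = 1010/383.4 = 2.6343; ln(2.6343) = 0.96862.
z = 7411.9 × 0.96862 = 7179.3 m.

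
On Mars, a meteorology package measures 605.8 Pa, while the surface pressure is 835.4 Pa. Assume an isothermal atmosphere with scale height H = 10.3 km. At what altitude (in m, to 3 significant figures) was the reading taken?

z ≈ 3310 m

Invert the barometric formula: z = H ln(P₀/P).
P₀/P = 835.4/605.8 = 1.3790; ln(1.3790) = 0.32136.
z = 10300 × 0.32136 = 3310.0 m.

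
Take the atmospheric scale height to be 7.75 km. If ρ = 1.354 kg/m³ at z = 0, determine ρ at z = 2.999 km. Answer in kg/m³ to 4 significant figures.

In an isothermal atmosphere, density decays like pressure: ρ = ρ₀ exp(−z/H).
z/H = 2999.0/7750.0 = 0.38697; exp(−0.38697) = 0.67911.
ρ = 1.354 × 0.67911 = 0.91951 kg/m³.

ρ ≈ 0.9195 kg/m³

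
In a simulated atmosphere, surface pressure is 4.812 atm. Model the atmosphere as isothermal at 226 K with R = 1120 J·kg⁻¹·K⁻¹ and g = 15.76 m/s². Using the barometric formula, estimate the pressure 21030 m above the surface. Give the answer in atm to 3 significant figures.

P ≈ 1.30 atm

Scale height: H = RT/g = 1120 × 226 / 15.76 = 16061 m.
Barometric formula: P = P₀ exp(−z/H).
z/H = 21030/16061 = 1.3094; exp(−1.3094) = 0.26998.
P = 4.812 × 0.26998 = 1.2991 atm.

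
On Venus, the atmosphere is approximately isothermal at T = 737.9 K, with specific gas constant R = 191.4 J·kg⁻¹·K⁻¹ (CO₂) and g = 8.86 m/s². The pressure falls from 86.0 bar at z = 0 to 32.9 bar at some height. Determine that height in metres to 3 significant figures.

z ≈ 15300 m

Scale height: H = RT/g = 191.4 × 737.9 / 8.86 = 15941 m.
Invert the barometric formula: z = H ln(P₀/P).
P₀/P = 86.0/32.9 = 2.6140; ln(2.6140) = 0.96088.
z = 15941 × 0.96088 = 15317 m.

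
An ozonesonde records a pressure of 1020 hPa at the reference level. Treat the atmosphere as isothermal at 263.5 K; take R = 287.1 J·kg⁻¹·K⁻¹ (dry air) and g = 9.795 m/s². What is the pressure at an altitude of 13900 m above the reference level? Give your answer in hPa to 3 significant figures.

Scale height: H = RT/g = 287.1 × 263.5 / 9.795 = 7723.4 m.
Barometric formula: P = P₀ exp(−z/H).
z/H = 13900/7723.4 = 1.7997; exp(−1.7997) = 0.16535.
P = 1020 × 0.16535 = 168.66 hPa.

P ≈ 169 hPa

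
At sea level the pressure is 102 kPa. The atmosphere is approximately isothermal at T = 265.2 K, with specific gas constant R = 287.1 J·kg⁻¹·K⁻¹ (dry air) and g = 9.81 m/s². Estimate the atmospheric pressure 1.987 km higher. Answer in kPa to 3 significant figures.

P ≈ 79.0 kPa

Scale height: H = RT/g = 287.1 × 265.2 / 9.81 = 7761.4 m.
Barometric formula: P = P₀ exp(−z/H).
z/H = 1987.0/7761.4 = 0.25601; exp(−0.25601) = 0.77413.
P = 102 × 0.77413 = 78.961 kPa.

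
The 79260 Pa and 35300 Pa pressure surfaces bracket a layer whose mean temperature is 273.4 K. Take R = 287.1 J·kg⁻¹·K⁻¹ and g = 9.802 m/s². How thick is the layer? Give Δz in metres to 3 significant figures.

Δz ≈ 6480 m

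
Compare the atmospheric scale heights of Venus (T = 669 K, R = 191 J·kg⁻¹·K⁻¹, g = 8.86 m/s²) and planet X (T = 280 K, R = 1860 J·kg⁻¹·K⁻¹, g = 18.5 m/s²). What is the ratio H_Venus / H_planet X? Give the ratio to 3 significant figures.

H = RT/g for each body.
H_Venus = 191 × 669 / 8.86 = 14422 m.
H_planet X = 1860 × 280 / 18.5 = 28151 m.
H_Venus/H_planet X = 14422/28151 = 0.51231.

H_Venus/H_planet X ≈ 0.512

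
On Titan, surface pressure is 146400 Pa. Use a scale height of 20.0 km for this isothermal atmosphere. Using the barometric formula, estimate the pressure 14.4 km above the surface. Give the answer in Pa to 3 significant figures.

Barometric formula: P = P₀ exp(−z/H).
z/H = 14400/20000 = 0.72000; exp(−0.72000) = 0.48675.
P = 146400 × 0.48675 = 71260 Pa.

P ≈ 71300 Pa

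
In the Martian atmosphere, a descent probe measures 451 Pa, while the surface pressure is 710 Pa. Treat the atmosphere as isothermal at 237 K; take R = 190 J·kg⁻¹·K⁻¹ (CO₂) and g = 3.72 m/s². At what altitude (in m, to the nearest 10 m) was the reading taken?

Scale height: H = RT/g = 190 × 237 / 3.72 = 12105 m.
Invert the barometric formula: z = H ln(P₀/P).
P₀/P = 710/451 = 1.5743; ln(1.5743) = 0.45381.
z = 12105 × 0.45381 = 5493.4 m.

z ≈ 5490 m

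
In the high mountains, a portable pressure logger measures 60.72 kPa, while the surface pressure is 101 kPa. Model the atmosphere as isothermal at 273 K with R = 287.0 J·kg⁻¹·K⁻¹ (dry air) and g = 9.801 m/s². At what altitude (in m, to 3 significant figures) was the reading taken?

z ≈ 4070 m

Scale height: H = RT/g = 287.0 × 273 / 9.801 = 7994.2 m.
Invert the barometric formula: z = H ln(P₀/P).
P₀/P = 101/60.72 = 1.6634; ln(1.6634) = 0.50886.
z = 7994.2 × 0.50886 = 4067.9 m.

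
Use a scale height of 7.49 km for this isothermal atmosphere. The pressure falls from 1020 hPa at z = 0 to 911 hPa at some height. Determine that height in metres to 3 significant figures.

z ≈ 846 m

Invert the barometric formula: z = H ln(P₀/P).
P₀/P = 1020/911 = 1.1196; ln(1.1196) = 0.11297.
z = 7490.0 × 0.11297 = 846.15 m.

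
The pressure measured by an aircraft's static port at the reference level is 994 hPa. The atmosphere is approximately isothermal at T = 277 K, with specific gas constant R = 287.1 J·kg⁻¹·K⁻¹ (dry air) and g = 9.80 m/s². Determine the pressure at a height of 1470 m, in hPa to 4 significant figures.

Scale height: H = RT/g = 287.1 × 277 / 9.80 = 8115.0 m.
Barometric formula: P = P₀ exp(−z/H).
z/H = 1470.0/8115.0 = 0.18115; exp(−0.18115) = 0.83431.
P = 994 × 0.83431 = 829.30 hPa.

P ≈ 829.3 hPa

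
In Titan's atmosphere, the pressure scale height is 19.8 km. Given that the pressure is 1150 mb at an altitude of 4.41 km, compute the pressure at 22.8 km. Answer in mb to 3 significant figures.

Between two levels, P₂ = P₁ exp(−Δz/H) with Δz = z₂ − z₁.
Δz = 22800 − 4410.0 = 18390 m; Δz/H = 18390/19800 = 0.92879.
P₂ = 1150 × exp(−0.92879) = 1150 × 0.39503 = 454.28 mb.

P ≈ 454 mb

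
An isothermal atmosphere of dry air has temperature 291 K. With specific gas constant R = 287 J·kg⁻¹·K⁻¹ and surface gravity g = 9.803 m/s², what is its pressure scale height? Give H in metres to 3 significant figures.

The scale height of an isothermal atmosphere is H = RT/g.
H = 287 × 291 / 9.803 = 83517/9.803 = 8519.5 m.

H ≈ 8520 m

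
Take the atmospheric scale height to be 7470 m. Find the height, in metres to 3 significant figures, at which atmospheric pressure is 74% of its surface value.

z ≈ 2250 m

Set P/P₀ = exp(−z/H) = 0.74, so z = −H ln(0.74).
−ln(0.74) = 0.30111; z = 7470.0 × 0.30111 = 2249.3 m.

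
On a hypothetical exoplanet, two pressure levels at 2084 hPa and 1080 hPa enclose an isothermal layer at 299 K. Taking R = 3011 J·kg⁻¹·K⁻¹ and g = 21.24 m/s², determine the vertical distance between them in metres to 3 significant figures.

Hypsometric equation: Δz = (R T̄/g) ln(P₁/P₂).
R T̄/g = 3011 × 299 / 21.24 = 42386 m.
ln(2084/1080) = ln(1.9296) = 0.65731.
Δz = 42386 × 0.65731 = 27861 m.

Δz ≈ 27900 m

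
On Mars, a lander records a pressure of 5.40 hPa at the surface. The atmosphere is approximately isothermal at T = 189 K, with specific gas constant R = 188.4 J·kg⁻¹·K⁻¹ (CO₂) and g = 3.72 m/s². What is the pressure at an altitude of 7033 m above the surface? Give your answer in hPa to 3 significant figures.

Scale height: H = RT/g = 188.4 × 189 / 3.72 = 9571.9 m.
Barometric formula: P = P₀ exp(−z/H).
z/H = 7033.0/9571.9 = 0.73475; exp(−0.73475) = 0.47963.
P = 5.40 × 0.47963 = 2.5900 hPa.

P ≈ 2.59 hPa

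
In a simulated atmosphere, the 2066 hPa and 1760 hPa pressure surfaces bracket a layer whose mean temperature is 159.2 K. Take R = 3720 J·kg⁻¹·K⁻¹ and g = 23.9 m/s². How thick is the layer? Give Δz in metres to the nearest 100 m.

Δz ≈ 4000 m

Hypsometric equation: Δz = (R T̄/g) ln(P₁/P₂).
R T̄/g = 3720 × 159.2 / 23.9 = 24779 m.
ln(2066/1760) = ln(1.1739) = 0.16033.
Δz = 24779 × 0.16033 = 3972.8 m.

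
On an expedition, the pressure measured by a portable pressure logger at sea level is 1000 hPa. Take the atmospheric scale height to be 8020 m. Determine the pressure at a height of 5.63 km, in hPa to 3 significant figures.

P ≈ 496 hPa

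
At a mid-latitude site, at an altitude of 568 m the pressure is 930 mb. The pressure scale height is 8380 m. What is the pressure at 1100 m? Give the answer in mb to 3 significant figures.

P ≈ 873 mb

Between two levels, P₂ = P₁ exp(−Δz/H) with Δz = z₂ − z₁.
Δz = 1100.0 − 568.00 = 532.00 m; Δz/H = 532.00/8380.0 = 0.063484.
P₂ = 930 × exp(−0.063484) = 930 × 0.93849 = 872.80 mb.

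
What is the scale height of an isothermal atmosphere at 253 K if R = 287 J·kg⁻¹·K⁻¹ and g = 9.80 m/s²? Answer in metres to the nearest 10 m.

H ≈ 7410 m

The scale height of an isothermal atmosphere is H = RT/g.
H = 287 × 253 / 9.80 = 72611/9.80 = 7409.3 m.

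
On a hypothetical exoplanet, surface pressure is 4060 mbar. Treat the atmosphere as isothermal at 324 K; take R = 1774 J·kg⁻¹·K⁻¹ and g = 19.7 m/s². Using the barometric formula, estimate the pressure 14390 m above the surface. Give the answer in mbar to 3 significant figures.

Scale height: H = RT/g = 1774 × 324 / 19.7 = 29176 m.
Barometric formula: P = P₀ exp(−z/H).
z/H = 14390/29176 = 0.49321; exp(−0.49321) = 0.61066.
P = 4060 × 0.61066 = 2479.3 mbar.

P ≈ 2480 mbar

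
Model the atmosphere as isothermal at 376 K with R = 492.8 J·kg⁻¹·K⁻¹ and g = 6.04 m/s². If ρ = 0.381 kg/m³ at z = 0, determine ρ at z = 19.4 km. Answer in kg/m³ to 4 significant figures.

Scale height: H = RT/g = 492.8 × 376 / 6.04 = 30678 m.
In an isothermal atmosphere, density decays like pressure: ρ = ρ₀ exp(−z/H).
z/H = 19400/30678 = 0.63237; exp(−0.63237) = 0.53133.
ρ = 0.381 × 0.53133 = 0.20244 kg/m³.

ρ ≈ 0.2024 kg/m³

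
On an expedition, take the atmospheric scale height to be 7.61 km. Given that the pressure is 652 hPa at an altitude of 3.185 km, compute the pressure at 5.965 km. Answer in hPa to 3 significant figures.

Between two levels, P₂ = P₁ exp(−Δz/H) with Δz = z₂ − z₁.
Δz = 5965.0 − 3185.0 = 2780.0 m; Δz/H = 2780.0/7610.0 = 0.36531.
P₂ = 652 × exp(−0.36531) = 652 × 0.69398 = 452.47 hPa.

P ≈ 452 hPa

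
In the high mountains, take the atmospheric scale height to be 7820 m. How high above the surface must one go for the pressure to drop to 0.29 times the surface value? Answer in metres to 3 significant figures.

Set P/P₀ = exp(−z/H) = 0.29, so z = −H ln(0.29).
−ln(0.29) = 1.2379; z = 7820.0 × 1.2379 = 9680.4 m.

z ≈ 9680 m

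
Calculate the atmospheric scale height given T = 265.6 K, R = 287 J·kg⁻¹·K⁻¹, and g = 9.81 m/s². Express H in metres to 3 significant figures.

H ≈ 7770 m

The scale height of an isothermal atmosphere is H = RT/g.
H = 287 × 265.6 / 9.81 = 76227/9.81 = 7770.3 m.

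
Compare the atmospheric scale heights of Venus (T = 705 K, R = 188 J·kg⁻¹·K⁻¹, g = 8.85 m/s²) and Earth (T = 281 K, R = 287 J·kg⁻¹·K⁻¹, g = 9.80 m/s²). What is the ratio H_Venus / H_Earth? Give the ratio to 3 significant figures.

H_Venus/H_Earth ≈ 1.82

H = RT/g for each body.
H_Venus = 188 × 705 / 8.85 = 14976 m.
H_Earth = 287 × 281 / 9.80 = 8229.3 m.
H_Venus/H_Earth = 14976/8229.3 = 1.8198.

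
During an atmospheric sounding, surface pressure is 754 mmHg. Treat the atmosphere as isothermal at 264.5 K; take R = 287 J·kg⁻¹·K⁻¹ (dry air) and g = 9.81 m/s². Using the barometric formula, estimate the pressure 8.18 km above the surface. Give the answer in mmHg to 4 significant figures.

P ≈ 262.0 mmHg

Scale height: H = RT/g = 287 × 264.5 / 9.81 = 7738.2 m.
Barometric formula: P = P₀ exp(−z/H).
z/H = 8180.0/7738.2 = 1.0571; exp(−1.0571) = 0.34746.
P = 754 × 0.34746 = 261.98 mmHg.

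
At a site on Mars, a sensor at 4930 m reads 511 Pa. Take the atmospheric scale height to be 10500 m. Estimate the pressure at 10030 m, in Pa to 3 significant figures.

P ≈ 314 Pa

Between two levels, P₂ = P₁ exp(−Δz/H) with Δz = z₂ − z₁.
Δz = 10030 − 4930.0 = 5100.0 m; Δz/H = 5100.0/10500 = 0.48571.
P₂ = 511 × exp(−0.48571) = 511 × 0.61526 = 314.40 Pa.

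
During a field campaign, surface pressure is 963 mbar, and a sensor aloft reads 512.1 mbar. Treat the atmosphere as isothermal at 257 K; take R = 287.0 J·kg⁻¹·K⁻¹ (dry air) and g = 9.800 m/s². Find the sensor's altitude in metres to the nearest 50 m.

Scale height: H = RT/g = 287.0 × 257 / 9.800 = 7526.4 m.
Invert the barometric formula: z = H ln(P₀/P).
P₀/P = 963/512.1 = 1.8805; ln(1.8805) = 0.63154.
z = 7526.4 × 0.63154 = 4753.2 m.

z ≈ 4750 m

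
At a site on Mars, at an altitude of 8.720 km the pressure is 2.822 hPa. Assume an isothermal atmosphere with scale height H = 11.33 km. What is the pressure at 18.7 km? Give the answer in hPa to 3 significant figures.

P ≈ 1.17 hPa

Between two levels, P₂ = P₁ exp(−Δz/H) with Δz = z₂ − z₁.
Δz = 18700 − 8720.0 = 9980.0 m; Δz/H = 9980.0/11330 = 0.88085.
P₂ = 2.822 × exp(−0.88085) = 2.822 × 0.41443 = 1.1695 hPa.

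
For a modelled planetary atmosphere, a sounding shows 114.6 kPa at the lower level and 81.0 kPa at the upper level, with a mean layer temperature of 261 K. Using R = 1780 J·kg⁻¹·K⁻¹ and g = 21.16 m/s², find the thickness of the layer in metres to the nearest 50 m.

Hypsometric equation: Δz = (R T̄/g) ln(P₁/P₂).
R T̄/g = 1780 × 261 / 21.16 = 21956 m.
ln(114.6/81.0) = ln(1.4148) = 0.34699.
Δz = 21956 × 0.34699 = 7618.5 m.

Δz ≈ 7600 m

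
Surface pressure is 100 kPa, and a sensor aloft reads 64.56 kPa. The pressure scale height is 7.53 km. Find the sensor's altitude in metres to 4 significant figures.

z ≈ 3295 m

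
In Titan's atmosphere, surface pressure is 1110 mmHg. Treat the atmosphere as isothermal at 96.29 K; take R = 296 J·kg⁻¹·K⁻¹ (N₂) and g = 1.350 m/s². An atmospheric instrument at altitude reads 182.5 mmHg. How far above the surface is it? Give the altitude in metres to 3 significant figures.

z ≈ 38100 m

Scale height: H = RT/g = 296 × 96.29 / 1.350 = 21112 m.
Invert the barometric formula: z = H ln(P₀/P).
P₀/P = 1110/182.5 = 6.0822; ln(6.0822) = 1.8054.
z = 21112 × 1.8054 = 38116 m.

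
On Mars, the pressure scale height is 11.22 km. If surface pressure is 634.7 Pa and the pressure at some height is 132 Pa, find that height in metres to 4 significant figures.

Invert the barometric formula: z = H ln(P₀/P).
P₀/P = 634.7/132 = 4.8083; ln(4.8083) = 1.5703.
z = 11220 × 1.5703 = 17619 m.

z ≈ 17620 m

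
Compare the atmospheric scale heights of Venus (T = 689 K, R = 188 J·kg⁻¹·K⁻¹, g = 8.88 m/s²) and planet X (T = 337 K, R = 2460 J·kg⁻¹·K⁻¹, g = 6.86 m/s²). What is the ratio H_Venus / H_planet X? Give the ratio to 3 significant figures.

H_Venus/H_planet X ≈ 0.121

H = RT/g for each body.
H_Venus = 188 × 689 / 8.88 = 14587 m.
H_planet X = 2460 × 337 / 6.86 = 120850 m.
H_Venus/H_planet X = 14587/120850 = 0.12070.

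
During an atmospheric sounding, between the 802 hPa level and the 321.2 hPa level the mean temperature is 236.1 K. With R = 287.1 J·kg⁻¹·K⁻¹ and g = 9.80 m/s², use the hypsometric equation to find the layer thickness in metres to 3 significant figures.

Hypsometric equation: Δz = (R T̄/g) ln(P₁/P₂).
R T̄/g = 287.1 × 236.1 / 9.80 = 6916.8 m.
ln(802/321.2) = ln(2.4969) = 0.91505.
Δz = 6916.8 × 0.91505 = 6329.2 m.

Δz ≈ 6330 m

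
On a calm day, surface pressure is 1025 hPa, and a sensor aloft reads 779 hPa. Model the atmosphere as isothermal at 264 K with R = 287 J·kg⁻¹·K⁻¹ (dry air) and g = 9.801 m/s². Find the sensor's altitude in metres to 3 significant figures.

Scale height: H = RT/g = 287 × 264 / 9.801 = 7730.6 m.
Invert the barometric formula: z = H ln(P₀/P).
P₀/P = 1025/779 = 1.3158; ln(1.3158) = 0.27444.
z = 7730.6 × 0.27444 = 2121.6 m.

z ≈ 2120 m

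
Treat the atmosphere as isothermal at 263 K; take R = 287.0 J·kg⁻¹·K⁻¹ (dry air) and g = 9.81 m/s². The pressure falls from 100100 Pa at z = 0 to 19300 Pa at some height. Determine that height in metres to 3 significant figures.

z ≈ 12700 m

Scale height: H = RT/g = 287.0 × 263 / 9.81 = 7694.3 m.
Invert the barometric formula: z = H ln(P₀/P).
P₀/P = 100100/19300 = 5.1865; ln(5.1865) = 1.6461.
z = 7694.3 × 1.6461 = 12666 m.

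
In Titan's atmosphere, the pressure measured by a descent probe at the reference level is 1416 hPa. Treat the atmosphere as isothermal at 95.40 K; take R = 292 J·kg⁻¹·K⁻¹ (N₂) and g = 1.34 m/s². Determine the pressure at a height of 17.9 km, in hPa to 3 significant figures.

P ≈ 599 hPa

Scale height: H = RT/g = 292 × 95.40 / 1.34 = 20789 m.
Barometric formula: P = P₀ exp(−z/H).
z/H = 17900/20789 = 0.86103; exp(−0.86103) = 0.42273.
P = 1416 × 0.42273 = 598.59 hPa.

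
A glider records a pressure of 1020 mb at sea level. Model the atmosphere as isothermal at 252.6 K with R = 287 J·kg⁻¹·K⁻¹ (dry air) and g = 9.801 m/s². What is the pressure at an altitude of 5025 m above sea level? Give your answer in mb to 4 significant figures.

Scale height: H = RT/g = 287 × 252.6 / 9.801 = 7396.8 m.
Barometric formula: P = P₀ exp(−z/H).
z/H = 5025.0/7396.8 = 0.67935; exp(−0.67935) = 0.50695.
P = 1020 × 0.50695 = 517.09 mb.

P ≈ 517.1 mb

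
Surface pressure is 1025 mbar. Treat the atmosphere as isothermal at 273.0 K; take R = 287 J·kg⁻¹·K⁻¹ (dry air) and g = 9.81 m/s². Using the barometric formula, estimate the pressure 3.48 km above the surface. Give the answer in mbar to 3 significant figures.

Scale height: H = RT/g = 287 × 273.0 / 9.81 = 7986.9 m.
Barometric formula: P = P₀ exp(−z/H).
z/H = 3480.0/7986.9 = 0.43571; exp(−0.43571) = 0.64681.
P = 1025 × 0.64681 = 662.98 mbar.

P ≈ 663 mbar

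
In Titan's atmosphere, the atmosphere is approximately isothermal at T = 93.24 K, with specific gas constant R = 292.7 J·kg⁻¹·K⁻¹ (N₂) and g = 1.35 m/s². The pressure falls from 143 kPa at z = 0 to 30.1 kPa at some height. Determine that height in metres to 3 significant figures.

z ≈ 31500 m

Scale height: H = RT/g = 292.7 × 93.24 / 1.35 = 20216 m.
Invert the barometric formula: z = H ln(P₀/P).
P₀/P = 143/30.1 = 4.7508; ln(4.7508) = 1.5583.
z = 20216 × 1.5583 = 31503 m.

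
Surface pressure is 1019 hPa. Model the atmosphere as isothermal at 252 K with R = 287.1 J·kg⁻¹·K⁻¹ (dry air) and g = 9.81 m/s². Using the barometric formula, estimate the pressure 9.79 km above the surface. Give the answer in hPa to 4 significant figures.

Scale height: H = RT/g = 287.1 × 252 / 9.81 = 7375.0 m.
Barometric formula: P = P₀ exp(−z/H).
z/H = 9790.0/7375.0 = 1.3275; exp(−1.3275) = 0.26514.
P = 1019 × 0.26514 = 270.18 hPa.

P ≈ 270.2 hPa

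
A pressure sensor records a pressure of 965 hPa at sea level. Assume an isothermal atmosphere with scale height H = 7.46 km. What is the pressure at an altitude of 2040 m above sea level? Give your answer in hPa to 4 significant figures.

P ≈ 734.1 hPa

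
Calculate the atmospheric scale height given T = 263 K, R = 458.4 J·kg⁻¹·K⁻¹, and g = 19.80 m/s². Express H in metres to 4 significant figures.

H ≈ 6089 m

The scale height of an isothermal atmosphere is H = RT/g.
H = 458.4 × 263 / 19.80 = 120560/19.80 = 6088.9 m.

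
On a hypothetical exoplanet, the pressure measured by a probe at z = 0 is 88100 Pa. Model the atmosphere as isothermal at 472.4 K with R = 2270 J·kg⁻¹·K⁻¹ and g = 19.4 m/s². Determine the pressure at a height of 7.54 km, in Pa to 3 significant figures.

P ≈ 76900 Pa

Scale height: H = RT/g = 2270 × 472.4 / 19.4 = 55276 m.
Barometric formula: P = P₀ exp(−z/H).
z/H = 7540.0/55276 = 0.13641; exp(−0.13641) = 0.87248.
P = 88100 × 0.87248 = 76865 Pa.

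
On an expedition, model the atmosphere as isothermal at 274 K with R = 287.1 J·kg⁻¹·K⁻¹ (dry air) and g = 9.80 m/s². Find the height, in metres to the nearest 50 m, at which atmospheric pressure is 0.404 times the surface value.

z ≈ 7300 m

Scale height: H = RT/g = 287.1 × 274 / 9.80 = 8027.1 m.
Set P/P₀ = exp(−z/H) = 0.404, so z = −H ln(0.404).
−ln(0.404) = 0.90634; z = 8027.1 × 0.90634 = 7275.3 m.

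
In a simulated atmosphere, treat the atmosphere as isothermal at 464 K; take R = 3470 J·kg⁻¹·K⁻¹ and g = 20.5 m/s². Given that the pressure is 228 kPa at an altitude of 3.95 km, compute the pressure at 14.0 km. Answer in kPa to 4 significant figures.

P ≈ 200.6 kPa

Scale height: H = RT/g = 3470 × 464 / 20.5 = 78540 m.
Between two levels, P₂ = P₁ exp(−Δz/H) with Δz = z₂ − z₁.
Δz = 14000 − 3950.0 = 10050 m; Δz/H = 10050/78540 = 0.12796.
P₂ = 228 × exp(−0.12796) = 228 × 0.87989 = 200.61 kPa.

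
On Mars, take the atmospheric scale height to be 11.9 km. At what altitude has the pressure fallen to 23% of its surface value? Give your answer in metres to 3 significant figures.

z ≈ 17500 m

Set P/P₀ = exp(−z/H) = 0.23, so z = −H ln(0.23).
−ln(0.23) = 1.4697; z = 11900 × 1.4697 = 17489 m.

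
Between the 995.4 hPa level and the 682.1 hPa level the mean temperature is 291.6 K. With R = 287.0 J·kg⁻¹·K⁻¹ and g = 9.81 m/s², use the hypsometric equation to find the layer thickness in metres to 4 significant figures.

Hypsometric equation: Δz = (R T̄/g) ln(P₁/P₂).
R T̄/g = 287.0 × 291.6 / 9.81 = 8531.0 m.
ln(995.4/682.1) = ln(1.4593) = 0.37796.
Δz = 8531.0 × 0.37796 = 3224.4 m.

Δz ≈ 3224 m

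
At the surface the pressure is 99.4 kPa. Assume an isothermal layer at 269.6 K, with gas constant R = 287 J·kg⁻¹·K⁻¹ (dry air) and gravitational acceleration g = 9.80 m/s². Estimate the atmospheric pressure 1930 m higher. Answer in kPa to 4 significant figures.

P ≈ 77.84 kPa

Scale height: H = RT/g = 287 × 269.6 / 9.80 = 7895.4 m.
Barometric formula: P = P₀ exp(−z/H).
z/H = 1930.0/7895.4 = 0.24445; exp(−0.24445) = 0.78314.
P = 99.4 × 0.78314 = 77.844 kPa.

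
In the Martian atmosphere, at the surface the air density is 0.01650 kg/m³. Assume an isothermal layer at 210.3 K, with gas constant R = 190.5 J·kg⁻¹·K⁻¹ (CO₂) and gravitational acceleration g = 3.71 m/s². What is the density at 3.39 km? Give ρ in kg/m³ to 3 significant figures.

ρ ≈ 0.0121 kg/m³

Scale height: H = RT/g = 190.5 × 210.3 / 3.71 = 10798 m.
In an isothermal atmosphere, density decays like pressure: ρ = ρ₀ exp(−z/H).
z/H = 3390.0/10798 = 0.31395; exp(−0.31395) = 0.73056.
ρ = 0.01650 × 0.73056 = 0.012054 kg/m³.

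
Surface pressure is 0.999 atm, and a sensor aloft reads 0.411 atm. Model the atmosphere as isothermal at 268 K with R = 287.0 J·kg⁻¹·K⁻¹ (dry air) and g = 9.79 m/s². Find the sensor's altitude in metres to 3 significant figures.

z ≈ 6980 m

Scale height: H = RT/g = 287.0 × 268 / 9.79 = 7856.6 m.
Invert the barometric formula: z = H ln(P₀/P).
P₀/P = 0.999/0.411 = 2.4307; ln(2.4307) = 0.88818.
z = 7856.6 × 0.88818 = 6978.1 m.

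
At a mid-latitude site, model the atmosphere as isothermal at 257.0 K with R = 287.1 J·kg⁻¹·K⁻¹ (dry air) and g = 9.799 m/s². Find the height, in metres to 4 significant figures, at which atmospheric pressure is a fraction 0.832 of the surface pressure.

z ≈ 1385 m

Scale height: H = RT/g = 287.1 × 257.0 / 9.799 = 7529.8 m.
Set P/P₀ = exp(−z/H) = 0.832, so z = −H ln(0.832).
−ln(0.832) = 0.18392; z = 7529.8 × 0.18392 = 1384.9 m.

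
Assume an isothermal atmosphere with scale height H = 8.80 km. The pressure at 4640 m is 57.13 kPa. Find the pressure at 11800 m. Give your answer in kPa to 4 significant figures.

Between two levels, P₂ = P₁ exp(−Δz/H) with Δz = z₂ − z₁.
Δz = 11800 − 4640.0 = 7160.0 m; Δz/H = 7160.0/8800.0 = 0.81364.
P₂ = 57.13 × exp(−0.81364) = 57.13 × 0.44324 = 25.322 kPa.

P ≈ 25.32 kPa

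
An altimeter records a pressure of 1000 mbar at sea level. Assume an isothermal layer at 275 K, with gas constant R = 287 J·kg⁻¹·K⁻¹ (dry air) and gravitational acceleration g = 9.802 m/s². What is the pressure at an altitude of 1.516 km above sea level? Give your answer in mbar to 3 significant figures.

P ≈ 828 mbar

Scale height: H = RT/g = 287 × 275 / 9.802 = 8051.9 m.
Barometric formula: P = P₀ exp(−z/H).
z/H = 1516.0/8051.9 = 0.18828; exp(−0.18828) = 0.82838.
P = 1000 × 0.82838 = 828.38 mbar.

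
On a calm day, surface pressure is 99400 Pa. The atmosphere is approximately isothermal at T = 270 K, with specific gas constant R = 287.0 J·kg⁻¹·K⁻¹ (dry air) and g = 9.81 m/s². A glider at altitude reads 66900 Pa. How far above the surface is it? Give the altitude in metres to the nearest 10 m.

z ≈ 3130 m

Scale height: H = RT/g = 287.0 × 270 / 9.81 = 7899.1 m.
Invert the barometric formula: z = H ln(P₀/P).
P₀/P = 99400/66900 = 1.4858; ln(1.4858) = 0.39595.
z = 7899.1 × 0.39595 = 3127.6 m.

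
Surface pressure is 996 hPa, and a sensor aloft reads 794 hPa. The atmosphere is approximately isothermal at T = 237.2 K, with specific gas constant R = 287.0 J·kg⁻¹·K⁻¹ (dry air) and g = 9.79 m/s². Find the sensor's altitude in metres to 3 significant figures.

z ≈ 1580 m

Scale height: H = RT/g = 287.0 × 237.2 / 9.79 = 6953.7 m.
Invert the barometric formula: z = H ln(P₀/P).
P₀/P = 996/794 = 1.2544; ln(1.2544) = 0.22666.
z = 6953.7 × 0.22666 = 1576.1 m.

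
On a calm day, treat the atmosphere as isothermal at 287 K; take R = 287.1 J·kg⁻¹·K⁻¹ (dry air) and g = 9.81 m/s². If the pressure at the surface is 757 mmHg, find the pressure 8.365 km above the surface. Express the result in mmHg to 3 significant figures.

Scale height: H = RT/g = 287.1 × 287 / 9.81 = 8399.4 m.
Barometric formula: P = P₀ exp(−z/H).
z/H = 8365.0/8399.4 = 0.99590; exp(−0.99590) = 0.36939.
P = 757 × 0.36939 = 279.63 mmHg.

P ≈ 280 mmHg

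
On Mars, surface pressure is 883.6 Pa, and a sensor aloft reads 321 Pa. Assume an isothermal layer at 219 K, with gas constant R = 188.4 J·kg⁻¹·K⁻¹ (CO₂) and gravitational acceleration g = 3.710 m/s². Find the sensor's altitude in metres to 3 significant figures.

z ≈ 11300 m

Scale height: H = RT/g = 188.4 × 219 / 3.710 = 11121 m.
Invert the barometric formula: z = H ln(P₀/P).
P₀/P = 883.6/321 = 2.7526; ln(2.7526) = 1.0125.
z = 11121 × 1.0125 = 11260 m.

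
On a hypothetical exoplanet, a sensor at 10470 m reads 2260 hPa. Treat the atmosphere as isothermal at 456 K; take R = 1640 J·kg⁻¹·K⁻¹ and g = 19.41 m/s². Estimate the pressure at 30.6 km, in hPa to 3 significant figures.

Scale height: H = RT/g = 1640 × 456 / 19.41 = 38529 m.
Between two levels, P₂ = P₁ exp(−Δz/H) with Δz = z₂ − z₁.
Δz = 30600 − 10470 = 20130 m; Δz/H = 20130/38529 = 0.52246.
P₂ = 2260 × exp(−0.52246) = 2260 × 0.59306 = 1340.3 hPa.

P ≈ 1340 hPa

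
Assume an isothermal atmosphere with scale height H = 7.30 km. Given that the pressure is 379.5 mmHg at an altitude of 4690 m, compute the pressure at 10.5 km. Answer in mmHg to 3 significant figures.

P ≈ 171 mmHg

Between two levels, P₂ = P₁ exp(−Δz/H) with Δz = z₂ − z₁.
Δz = 10500 − 4690.0 = 5810.0 m; Δz/H = 5810.0/7300.0 = 0.79589.
P₂ = 379.5 × exp(−0.79589) = 379.5 × 0.45118 = 171.22 mmHg.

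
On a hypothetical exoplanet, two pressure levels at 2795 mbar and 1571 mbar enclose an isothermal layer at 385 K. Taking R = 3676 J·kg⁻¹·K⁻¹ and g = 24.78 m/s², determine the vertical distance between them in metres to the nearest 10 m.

Δz ≈ 32900 m

Hypsometric equation: Δz = (R T̄/g) ln(P₁/P₂).
R T̄/g = 3676 × 385 / 24.78 = 57113 m.
ln(2795/1571) = ln(1.7791) = 0.57611.
Δz = 57113 × 0.57611 = 32903 m.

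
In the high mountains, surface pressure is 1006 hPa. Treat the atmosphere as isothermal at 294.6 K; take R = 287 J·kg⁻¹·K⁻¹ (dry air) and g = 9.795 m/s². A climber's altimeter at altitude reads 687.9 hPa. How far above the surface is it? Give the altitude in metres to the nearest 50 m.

Scale height: H = RT/g = 287 × 294.6 / 9.795 = 8632.0 m.
Invert the barometric formula: z = H ln(P₀/P).
P₀/P = 1006/687.9 = 1.4624; ln(1.4624) = 0.38008.
z = 8632.0 × 0.38008 = 3280.9 m.

z ≈ 3300 m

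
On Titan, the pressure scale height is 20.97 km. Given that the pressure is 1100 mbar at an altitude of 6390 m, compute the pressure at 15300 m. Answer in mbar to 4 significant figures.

P ≈ 719.2 mbar

Between two levels, P₂ = P₁ exp(−Δz/H) with Δz = z₂ − z₁.
Δz = 15300 − 6390.0 = 8910.0 m; Δz/H = 8910.0/20970 = 0.42489.
P₂ = 1100 × exp(−0.42489) = 1100 × 0.65384 = 719.22 mbar.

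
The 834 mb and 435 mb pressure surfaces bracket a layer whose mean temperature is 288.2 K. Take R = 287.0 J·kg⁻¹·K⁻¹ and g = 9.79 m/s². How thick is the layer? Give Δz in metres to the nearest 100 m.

Δz ≈ 5500 m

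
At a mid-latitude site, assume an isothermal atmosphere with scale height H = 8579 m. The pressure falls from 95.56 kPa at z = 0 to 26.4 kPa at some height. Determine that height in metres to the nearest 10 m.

Invert the barometric formula: z = H ln(P₀/P).
P₀/P = 95.56/26.4 = 3.6197; ln(3.6197) = 1.2864.
z = 8579.0 × 1.2864 = 11036 m.

z ≈ 11040 m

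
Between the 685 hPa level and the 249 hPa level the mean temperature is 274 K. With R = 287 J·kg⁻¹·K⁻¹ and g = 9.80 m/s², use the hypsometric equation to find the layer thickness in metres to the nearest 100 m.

Hypsometric equation: Δz = (R T̄/g) ln(P₁/P₂).
R T̄/g = 287 × 274 / 9.80 = 8024.3 m.
ln(685/249) = ln(2.7510) = 1.0120.
Δz = 8024.3 × 1.0120 = 8120.6 m.

Δz ≈ 8100 m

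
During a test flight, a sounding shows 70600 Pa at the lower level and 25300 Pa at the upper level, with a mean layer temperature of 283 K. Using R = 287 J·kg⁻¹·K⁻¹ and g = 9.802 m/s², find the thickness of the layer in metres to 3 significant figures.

Δz ≈ 8500 m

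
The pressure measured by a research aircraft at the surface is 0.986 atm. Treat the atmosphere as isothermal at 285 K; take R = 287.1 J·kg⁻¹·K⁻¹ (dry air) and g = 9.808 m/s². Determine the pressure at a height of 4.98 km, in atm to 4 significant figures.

Scale height: H = RT/g = 287.1 × 285 / 9.808 = 8342.5 m.
Barometric formula: P = P₀ exp(−z/H).
z/H = 4980.0/8342.5 = 0.59694; exp(−0.59694) = 0.55049.
P = 0.986 × 0.55049 = 0.54278 atm.

P ≈ 0.5428 atm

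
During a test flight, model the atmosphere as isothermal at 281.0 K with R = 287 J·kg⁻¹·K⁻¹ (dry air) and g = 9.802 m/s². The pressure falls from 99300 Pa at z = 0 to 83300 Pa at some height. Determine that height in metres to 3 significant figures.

z ≈ 1450 m

Scale height: H = RT/g = 287 × 281.0 / 9.802 = 8227.6 m.
Invert the barometric formula: z = H ln(P₀/P).
P₀/P = 99300/83300 = 1.1921; ln(1.1921) = 0.17572.
z = 8227.6 × 0.17572 = 1445.8 m.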